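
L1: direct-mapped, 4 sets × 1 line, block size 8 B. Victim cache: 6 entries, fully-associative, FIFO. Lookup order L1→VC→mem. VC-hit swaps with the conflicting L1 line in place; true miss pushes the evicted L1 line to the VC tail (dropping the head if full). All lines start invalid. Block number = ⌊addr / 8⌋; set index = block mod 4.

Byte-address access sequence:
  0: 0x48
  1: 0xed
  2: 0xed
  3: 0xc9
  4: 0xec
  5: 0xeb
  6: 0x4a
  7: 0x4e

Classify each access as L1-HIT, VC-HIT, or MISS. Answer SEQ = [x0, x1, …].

  [0] addr=0x48 blk=9 s=1: MISS | VC []
  [1] addr=0xed blk=29 s=1: MISS | VC [9]
  [2] addr=0xed blk=29 s=1: L1-HIT | VC [9]
  [3] addr=0xc9 blk=25 s=1: MISS | VC [9, 29]
  [4] addr=0xec blk=29 s=1: VC-HIT | VC [9, 25]
  [5] addr=0xeb blk=29 s=1: L1-HIT | VC [9, 25]
  [6] addr=0x4a blk=9 s=1: VC-HIT | VC [29, 25]
  [7] addr=0x4e blk=9 s=1: L1-HIT | VC [29, 25]

SEQ = [MISS, MISS, L1-HIT, MISS, VC-HIT, L1-HIT, VC-HIT, L1-HIT]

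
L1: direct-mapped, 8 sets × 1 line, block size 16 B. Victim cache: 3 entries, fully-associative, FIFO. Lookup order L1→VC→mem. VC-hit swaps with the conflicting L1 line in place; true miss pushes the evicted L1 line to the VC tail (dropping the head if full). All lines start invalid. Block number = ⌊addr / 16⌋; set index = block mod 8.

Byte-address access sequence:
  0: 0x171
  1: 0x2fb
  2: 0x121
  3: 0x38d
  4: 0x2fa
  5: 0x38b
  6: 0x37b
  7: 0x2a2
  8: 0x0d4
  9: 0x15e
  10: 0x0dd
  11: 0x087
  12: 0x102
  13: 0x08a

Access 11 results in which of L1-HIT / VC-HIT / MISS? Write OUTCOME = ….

OUTCOME = MISS

#0 0x171→b23/s7 MISS; vc=[]
#1 0x2fb→b47/s7 MISS; vc=[23]
#2 0x121→b18/s2 MISS; vc=[23]
#3 0x38d→b56/s0 MISS; vc=[23]
#4 0x2fa→b47/s7 L1-HIT; vc=[23]
#5 0x38b→b56/s0 L1-HIT; vc=[23]
#6 0x37b→b55/s7 MISS; vc=[23,47]
#7 0x2a2→b42/s2 MISS; vc=[23,47,18]
#8 0xd4→b13/s5 MISS; vc=[23,47,18]
#9 0x15e→b21/s5 MISS; vc=[47,18,13]
#10 0xdd→b13/s5 VC-HIT; vc=[47,18,21]
#11 0x87→b8/s0 MISS; vc=[18,21,56]
#12 0x102→b16/s0 MISS; vc=[21,56,8]
#13 0x8a→b8/s0 VC-HIT; vc=[21,56,16]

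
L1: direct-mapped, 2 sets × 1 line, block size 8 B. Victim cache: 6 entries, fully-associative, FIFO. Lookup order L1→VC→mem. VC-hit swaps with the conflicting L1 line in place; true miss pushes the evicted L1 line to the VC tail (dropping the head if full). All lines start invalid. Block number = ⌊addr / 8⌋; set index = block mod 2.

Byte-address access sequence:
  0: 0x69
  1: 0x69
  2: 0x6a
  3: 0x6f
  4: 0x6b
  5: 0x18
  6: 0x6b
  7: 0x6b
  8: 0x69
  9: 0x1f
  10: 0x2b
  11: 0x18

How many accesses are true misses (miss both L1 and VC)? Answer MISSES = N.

#0 0x69→b13/s1 MISS; vc=[]
#1 0x69→b13/s1 L1-HIT; vc=[]
#2 0x6a→b13/s1 L1-HIT; vc=[]
#3 0x6f→b13/s1 L1-HIT; vc=[]
#4 0x6b→b13/s1 L1-HIT; vc=[]
#5 0x18→b3/s1 MISS; vc=[13]
#6 0x6b→b13/s1 VC-HIT; vc=[3]
#7 0x6b→b13/s1 L1-HIT; vc=[3]
#8 0x69→b13/s1 L1-HIT; vc=[3]
#9 0x1f→b3/s1 VC-HIT; vc=[13]
#10 0x2b→b5/s1 MISS; vc=[13,3]
#11 0x18→b3/s1 VC-HIT; vc=[13,5]

MISSES = 3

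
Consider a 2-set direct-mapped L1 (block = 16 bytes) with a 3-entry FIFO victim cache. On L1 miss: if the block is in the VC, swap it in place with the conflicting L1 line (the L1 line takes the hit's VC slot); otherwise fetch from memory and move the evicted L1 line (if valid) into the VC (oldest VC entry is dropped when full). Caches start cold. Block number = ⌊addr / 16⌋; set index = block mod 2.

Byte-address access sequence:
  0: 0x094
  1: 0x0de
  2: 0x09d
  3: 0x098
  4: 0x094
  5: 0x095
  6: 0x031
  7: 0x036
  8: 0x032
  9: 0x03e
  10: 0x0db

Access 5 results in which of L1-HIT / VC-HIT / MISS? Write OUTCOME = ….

  [0] addr=0x94 blk=9 s=1: MISS | VC []
  [1] addr=0xde blk=13 s=1: MISS | VC [9]
  [2] addr=0x9d blk=9 s=1: VC-HIT | VC [13]
  [3] addr=0x98 blk=9 s=1: L1-HIT | VC [13]
  [4] addr=0x94 blk=9 s=1: L1-HIT | VC [13]
  [5] addr=0x95 blk=9 s=1: L1-HIT | VC [13]
  [6] addr=0x31 blk=3 s=1: MISS | VC [13, 9]
  [7] addr=0x36 blk=3 s=1: L1-HIT | VC [13, 9]
  [8] addr=0x32 blk=3 s=1: L1-HIT | VC [13, 9]
  [9] addr=0x3e blk=3 s=1: L1-HIT | VC [13, 9]
  [10] addr=0xdb blk=13 s=1: VC-HIT | VC [3, 9]

OUTCOME = L1-HIT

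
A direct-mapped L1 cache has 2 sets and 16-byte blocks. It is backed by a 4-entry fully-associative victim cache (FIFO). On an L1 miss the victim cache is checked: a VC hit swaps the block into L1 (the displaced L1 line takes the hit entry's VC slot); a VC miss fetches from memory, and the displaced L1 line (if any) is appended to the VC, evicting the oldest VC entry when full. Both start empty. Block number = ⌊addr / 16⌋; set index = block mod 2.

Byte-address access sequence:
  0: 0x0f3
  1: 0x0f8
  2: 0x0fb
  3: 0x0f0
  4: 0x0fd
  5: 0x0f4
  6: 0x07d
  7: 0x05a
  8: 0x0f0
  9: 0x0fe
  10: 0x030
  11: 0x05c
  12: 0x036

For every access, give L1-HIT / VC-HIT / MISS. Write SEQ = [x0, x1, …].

SEQ = [MISS, L1-HIT, L1-HIT, L1-HIT, L1-HIT, L1-HIT, MISS, MISS, VC-HIT, L1-HIT, MISS, VC-HIT, VC-HIT]

#0 0xf3→b15/s1 MISS; vc=[]
#1 0xf8→b15/s1 L1-HIT; vc=[]
#2 0xfb→b15/s1 L1-HIT; vc=[]
#3 0xf0→b15/s1 L1-HIT; vc=[]
#4 0xfd→b15/s1 L1-HIT; vc=[]
#5 0xf4→b15/s1 L1-HIT; vc=[]
#6 0x7d→b7/s1 MISS; vc=[15]
#7 0x5a→b5/s1 MISS; vc=[15,7]
#8 0xf0→b15/s1 VC-HIT; vc=[5,7]
#9 0xfe→b15/s1 L1-HIT; vc=[5,7]
#10 0x30→b3/s1 MISS; vc=[5,7,15]
#11 0x5c→b5/s1 VC-HIT; vc=[3,7,15]
#12 0x36→b3/s1 VC-HIT; vc=[5,7,15]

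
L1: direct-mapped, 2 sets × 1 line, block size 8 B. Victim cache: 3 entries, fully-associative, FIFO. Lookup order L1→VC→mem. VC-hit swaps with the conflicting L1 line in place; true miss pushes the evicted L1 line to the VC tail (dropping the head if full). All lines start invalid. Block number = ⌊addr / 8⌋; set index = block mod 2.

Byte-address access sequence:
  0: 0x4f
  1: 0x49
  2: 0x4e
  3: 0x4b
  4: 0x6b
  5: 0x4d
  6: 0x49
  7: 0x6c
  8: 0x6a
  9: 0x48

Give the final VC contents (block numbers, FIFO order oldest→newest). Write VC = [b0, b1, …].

VC = [13]

#0 0x4f→b9/s1 MISS; vc=[]
#1 0x49→b9/s1 L1-HIT; vc=[]
#2 0x4e→b9/s1 L1-HIT; vc=[]
#3 0x4b→b9/s1 L1-HIT; vc=[]
#4 0x6b→b13/s1 MISS; vc=[9]
#5 0x4d→b9/s1 VC-HIT; vc=[13]
#6 0x49→b9/s1 L1-HIT; vc=[13]
#7 0x6c→b13/s1 VC-HIT; vc=[9]
#8 0x6a→b13/s1 L1-HIT; vc=[9]
#9 0x48→b9/s1 VC-HIT; vc=[13]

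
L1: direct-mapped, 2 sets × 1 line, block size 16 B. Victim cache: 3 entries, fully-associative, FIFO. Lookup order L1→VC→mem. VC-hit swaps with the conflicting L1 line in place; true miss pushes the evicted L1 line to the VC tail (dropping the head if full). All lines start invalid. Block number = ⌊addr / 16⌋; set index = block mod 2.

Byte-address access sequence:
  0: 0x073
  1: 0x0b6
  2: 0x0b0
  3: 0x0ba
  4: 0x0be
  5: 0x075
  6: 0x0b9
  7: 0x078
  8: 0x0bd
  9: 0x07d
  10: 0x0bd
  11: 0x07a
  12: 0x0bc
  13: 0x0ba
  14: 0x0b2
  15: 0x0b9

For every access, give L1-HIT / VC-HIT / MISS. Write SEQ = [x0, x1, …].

0: 0x73 (blk 7, set 1) → MISS  vc=[]
1: 0xb6 (blk 11, set 1) → MISS  vc=[7]
2: 0xb0 (blk 11, set 1) → L1-HIT  vc=[7]
3: 0xba (blk 11, set 1) → L1-HIT  vc=[7]
4: 0xbe (blk 11, set 1) → L1-HIT  vc=[7]
5: 0x75 (blk 7, set 1) → VC-HIT  vc=[11]
6: 0xb9 (blk 11, set 1) → VC-HIT  vc=[7]
7: 0x78 (blk 7, set 1) → VC-HIT  vc=[11]
8: 0xbd (blk 11, set 1) → VC-HIT  vc=[7]
9: 0x7d (blk 7, set 1) → VC-HIT  vc=[11]
10: 0xbd (blk 11, set 1) → VC-HIT  vc=[7]
11: 0x7a (blk 7, set 1) → VC-HIT  vc=[11]
12: 0xbc (blk 11, set 1) → VC-HIT  vc=[7]
13: 0xba (blk 11, set 1) → L1-HIT  vc=[7]
14: 0xb2 (blk 11, set 1) → L1-HIT  vc=[7]
15: 0xb9 (blk 11, set 1) → L1-HIT  vc=[7]

SEQ = [MISS, MISS, L1-HIT, L1-HIT, L1-HIT, VC-HIT, VC-HIT, VC-HIT, VC-HIT, VC-HIT, VC-HIT, VC-HIT, VC-HIT, L1-HIT, L1-HIT, L1-HIT]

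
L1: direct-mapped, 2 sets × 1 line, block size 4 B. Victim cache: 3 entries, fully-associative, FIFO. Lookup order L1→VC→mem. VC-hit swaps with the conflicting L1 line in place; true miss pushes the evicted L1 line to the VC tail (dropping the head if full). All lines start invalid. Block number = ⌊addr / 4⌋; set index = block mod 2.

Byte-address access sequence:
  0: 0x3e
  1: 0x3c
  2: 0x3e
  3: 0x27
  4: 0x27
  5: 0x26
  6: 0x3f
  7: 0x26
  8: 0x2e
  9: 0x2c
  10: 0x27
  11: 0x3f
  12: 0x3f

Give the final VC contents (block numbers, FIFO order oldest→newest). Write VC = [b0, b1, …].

  [0] addr=0x3e blk=15 s=1: MISS | VC []
  [1] addr=0x3c blk=15 s=1: L1-HIT | VC []
  [2] addr=0x3e blk=15 s=1: L1-HIT | VC []
  [3] addr=0x27 blk=9 s=1: MISS | VC [15]
  [4] addr=0x27 blk=9 s=1: L1-HIT | VC [15]
  [5] addr=0x26 blk=9 s=1: L1-HIT | VC [15]
  [6] addr=0x3f blk=15 s=1: VC-HIT | VC [9]
  [7] addr=0x26 blk=9 s=1: VC-HIT | VC [15]
  [8] addr=0x2e blk=11 s=1: MISS | VC [15, 9]
  [9] addr=0x2c blk=11 s=1: L1-HIT | VC [15, 9]
  [10] addr=0x27 blk=9 s=1: VC-HIT | VC [15, 11]
  [11] addr=0x3f blk=15 s=1: VC-HIT | VC [9, 11]
  [12] addr=0x3f blk=15 s=1: L1-HIT | VC [9, 11]

VC = [9, 11]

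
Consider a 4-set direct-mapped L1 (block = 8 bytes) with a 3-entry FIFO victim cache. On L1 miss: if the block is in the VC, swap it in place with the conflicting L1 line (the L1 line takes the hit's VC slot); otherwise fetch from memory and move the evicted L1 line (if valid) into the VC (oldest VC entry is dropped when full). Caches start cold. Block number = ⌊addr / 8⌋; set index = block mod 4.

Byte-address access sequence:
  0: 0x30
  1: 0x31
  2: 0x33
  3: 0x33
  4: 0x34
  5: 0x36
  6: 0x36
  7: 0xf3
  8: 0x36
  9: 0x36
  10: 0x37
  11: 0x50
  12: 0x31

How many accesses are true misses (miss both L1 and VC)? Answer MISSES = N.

#0 0x30→b6/s2 MISS; vc=[]
#1 0x31→b6/s2 L1-HIT; vc=[]
#2 0x33→b6/s2 L1-HIT; vc=[]
#3 0x33→b6/s2 L1-HIT; vc=[]
#4 0x34→b6/s2 L1-HIT; vc=[]
#5 0x36→b6/s2 L1-HIT; vc=[]
#6 0x36→b6/s2 L1-HIT; vc=[]
#7 0xf3→b30/s2 MISS; vc=[6]
#8 0x36→b6/s2 VC-HIT; vc=[30]
#9 0x36→b6/s2 L1-HIT; vc=[30]
#10 0x37→b6/s2 L1-HIT; vc=[30]
#11 0x50→b10/s2 MISS; vc=[30,6]
#12 0x31→b6/s2 VC-HIT; vc=[30,10]

MISSES = 3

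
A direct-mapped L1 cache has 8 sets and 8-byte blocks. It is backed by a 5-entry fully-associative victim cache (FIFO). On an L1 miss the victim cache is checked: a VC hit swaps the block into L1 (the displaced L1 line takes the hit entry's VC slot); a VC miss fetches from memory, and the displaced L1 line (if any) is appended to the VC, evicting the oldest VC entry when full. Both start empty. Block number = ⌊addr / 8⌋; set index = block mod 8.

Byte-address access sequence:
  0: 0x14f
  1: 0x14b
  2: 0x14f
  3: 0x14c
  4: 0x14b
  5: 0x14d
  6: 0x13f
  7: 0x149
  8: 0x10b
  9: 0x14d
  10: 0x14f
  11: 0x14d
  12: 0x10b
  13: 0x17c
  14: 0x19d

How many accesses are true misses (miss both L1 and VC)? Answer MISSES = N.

#0 0x14f→b41/s1 MISS; vc=[]
#1 0x14b→b41/s1 L1-HIT; vc=[]
#2 0x14f→b41/s1 L1-HIT; vc=[]
#3 0x14c→b41/s1 L1-HIT; vc=[]
#4 0x14b→b41/s1 L1-HIT; vc=[]
#5 0x14d→b41/s1 L1-HIT; vc=[]
#6 0x13f→b39/s7 MISS; vc=[]
#7 0x149→b41/s1 L1-HIT; vc=[]
#8 0x10b→b33/s1 MISS; vc=[41]
#9 0x14d→b41/s1 VC-HIT; vc=[33]
#10 0x14f→b41/s1 L1-HIT; vc=[33]
#11 0x14d→b41/s1 L1-HIT; vc=[33]
#12 0x10b→b33/s1 VC-HIT; vc=[41]
#13 0x17c→b47/s7 MISS; vc=[41,39]
#14 0x19d→b51/s3 MISS; vc=[41,39]

MISSES = 5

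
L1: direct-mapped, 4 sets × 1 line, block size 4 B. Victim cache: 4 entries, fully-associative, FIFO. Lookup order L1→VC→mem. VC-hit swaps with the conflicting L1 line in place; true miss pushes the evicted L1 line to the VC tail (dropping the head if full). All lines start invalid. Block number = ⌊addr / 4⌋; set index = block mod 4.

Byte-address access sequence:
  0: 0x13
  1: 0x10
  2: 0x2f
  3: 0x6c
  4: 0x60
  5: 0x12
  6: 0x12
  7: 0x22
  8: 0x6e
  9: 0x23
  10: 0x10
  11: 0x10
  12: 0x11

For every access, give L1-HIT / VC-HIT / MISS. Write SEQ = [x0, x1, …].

SEQ = [MISS, L1-HIT, MISS, MISS, MISS, VC-HIT, L1-HIT, MISS, L1-HIT, L1-HIT, VC-HIT, L1-HIT, L1-HIT]

  [0] addr=0x13 blk=4 s=0: MISS | VC []
  [1] addr=0x10 blk=4 s=0: L1-HIT | VC []
  [2] addr=0x2f blk=11 s=3: MISS | VC []
  [3] addr=0x6c blk=27 s=3: MISS | VC [11]
  [4] addr=0x60 blk=24 s=0: MISS | VC [11, 4]
  [5] addr=0x12 blk=4 s=0: VC-HIT | VC [11, 24]
  [6] addr=0x12 blk=4 s=0: L1-HIT | VC [11, 24]
  [7] addr=0x22 blk=8 s=0: MISS | VC [11, 24, 4]
  [8] addr=0x6e blk=27 s=3: L1-HIT | VC [11, 24, 4]
  [9] addr=0x23 blk=8 s=0: L1-HIT | VC [11, 24, 4]
  [10] addr=0x10 blk=4 s=0: VC-HIT | VC [11, 24, 8]
  [11] addr=0x10 blk=4 s=0: L1-HIT | VC [11, 24, 8]
  [12] addr=0x11 blk=4 s=0: L1-HIT | VC [11, 24, 8]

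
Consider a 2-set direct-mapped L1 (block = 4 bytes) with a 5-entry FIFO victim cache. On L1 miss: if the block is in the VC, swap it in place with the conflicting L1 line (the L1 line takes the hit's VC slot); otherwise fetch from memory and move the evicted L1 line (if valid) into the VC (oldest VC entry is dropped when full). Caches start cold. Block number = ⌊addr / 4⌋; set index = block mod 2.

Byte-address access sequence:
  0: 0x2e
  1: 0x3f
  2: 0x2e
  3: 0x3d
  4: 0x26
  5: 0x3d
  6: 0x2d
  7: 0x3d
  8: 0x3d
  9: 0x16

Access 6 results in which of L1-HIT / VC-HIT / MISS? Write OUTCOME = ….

  [0] addr=0x2e blk=11 s=1: MISS | VC []
  [1] addr=0x3f blk=15 s=1: MISS | VC [11]
  [2] addr=0x2e blk=11 s=1: VC-HIT | VC [15]
  [3] addr=0x3d blk=15 s=1: VC-HIT | VC [11]
  [4] addr=0x26 blk=9 s=1: MISS | VC [11, 15]
  [5] addr=0x3d blk=15 s=1: VC-HIT | VC [11, 9]
  [6] addr=0x2d blk=11 s=1: VC-HIT | VC [15, 9]
  [7] addr=0x3d blk=15 s=1: VC-HIT | VC [11, 9]
  [8] addr=0x3d blk=15 s=1: L1-HIT | VC [11, 9]
  [9] addr=0x16 blk=5 s=1: MISS | VC [11, 9, 15]

OUTCOME = VC-HIT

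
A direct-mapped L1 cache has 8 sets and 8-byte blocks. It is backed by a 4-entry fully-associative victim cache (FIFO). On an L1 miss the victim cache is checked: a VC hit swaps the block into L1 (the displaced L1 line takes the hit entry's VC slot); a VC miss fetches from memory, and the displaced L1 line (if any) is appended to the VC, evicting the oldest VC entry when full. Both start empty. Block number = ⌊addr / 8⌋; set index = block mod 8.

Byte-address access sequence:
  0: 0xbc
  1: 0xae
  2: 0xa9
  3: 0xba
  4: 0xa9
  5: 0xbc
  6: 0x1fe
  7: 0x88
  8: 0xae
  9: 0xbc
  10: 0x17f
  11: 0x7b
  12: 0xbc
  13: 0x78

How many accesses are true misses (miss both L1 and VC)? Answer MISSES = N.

MISSES = 6

#0 0xbc→b23/s7 MISS; vc=[]
#1 0xae→b21/s5 MISS; vc=[]
#2 0xa9→b21/s5 L1-HIT; vc=[]
#3 0xba→b23/s7 L1-HIT; vc=[]
#4 0xa9→b21/s5 L1-HIT; vc=[]
#5 0xbc→b23/s7 L1-HIT; vc=[]
#6 0x1fe→b63/s7 MISS; vc=[23]
#7 0x88→b17/s1 MISS; vc=[23]
#8 0xae→b21/s5 L1-HIT; vc=[23]
#9 0xbc→b23/s7 VC-HIT; vc=[63]
#10 0x17f→b47/s7 MISS; vc=[63,23]
#11 0x7b→b15/s7 MISS; vc=[63,23,47]
#12 0xbc→b23/s7 VC-HIT; vc=[63,15,47]
#13 0x78→b15/s7 VC-HIT; vc=[63,23,47]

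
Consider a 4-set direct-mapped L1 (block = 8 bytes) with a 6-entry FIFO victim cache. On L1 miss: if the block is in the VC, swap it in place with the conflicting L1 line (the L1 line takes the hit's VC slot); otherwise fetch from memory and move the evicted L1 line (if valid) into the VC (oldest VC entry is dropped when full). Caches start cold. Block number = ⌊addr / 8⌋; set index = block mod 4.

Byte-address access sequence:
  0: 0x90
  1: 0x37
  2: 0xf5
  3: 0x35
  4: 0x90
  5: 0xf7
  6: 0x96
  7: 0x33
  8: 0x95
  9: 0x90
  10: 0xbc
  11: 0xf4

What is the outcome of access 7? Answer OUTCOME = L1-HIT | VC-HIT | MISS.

OUTCOME = VC-HIT

  [0] addr=0x90 blk=18 s=2: MISS | VC []
  [1] addr=0x37 blk=6 s=2: MISS | VC [18]
  [2] addr=0xf5 blk=30 s=2: MISS | VC [18, 6]
  [3] addr=0x35 blk=6 s=2: VC-HIT | VC [18, 30]
  [4] addr=0x90 blk=18 s=2: VC-HIT | VC [6, 30]
  [5] addr=0xf7 blk=30 s=2: VC-HIT | VC [6, 18]
  [6] addr=0x96 blk=18 s=2: VC-HIT | VC [6, 30]
  [7] addr=0x33 blk=6 s=2: VC-HIT | VC [18, 30]
  [8] addr=0x95 blk=18 s=2: VC-HIT | VC [6, 30]
  [9] addr=0x90 blk=18 s=2: L1-HIT | VC [6, 30]
  [10] addr=0xbc blk=23 s=3: MISS | VC [6, 30]
  [11] addr=0xf4 blk=30 s=2: VC-HIT | VC [6, 18]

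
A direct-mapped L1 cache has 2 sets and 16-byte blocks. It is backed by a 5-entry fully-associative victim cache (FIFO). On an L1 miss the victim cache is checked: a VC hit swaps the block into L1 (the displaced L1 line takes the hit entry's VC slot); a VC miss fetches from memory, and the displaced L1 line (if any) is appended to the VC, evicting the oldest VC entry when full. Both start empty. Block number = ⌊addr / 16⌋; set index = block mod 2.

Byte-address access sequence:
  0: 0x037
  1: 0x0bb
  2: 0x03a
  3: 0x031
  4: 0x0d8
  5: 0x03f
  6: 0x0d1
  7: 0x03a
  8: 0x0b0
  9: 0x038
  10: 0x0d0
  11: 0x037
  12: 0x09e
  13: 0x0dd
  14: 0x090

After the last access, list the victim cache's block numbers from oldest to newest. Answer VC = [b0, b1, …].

#0 0x37→b3/s1 MISS; vc=[]
#1 0xbb→b11/s1 MISS; vc=[3]
#2 0x3a→b3/s1 VC-HIT; vc=[11]
#3 0x31→b3/s1 L1-HIT; vc=[11]
#4 0xd8→b13/s1 MISS; vc=[11,3]
#5 0x3f→b3/s1 VC-HIT; vc=[11,13]
#6 0xd1→b13/s1 VC-HIT; vc=[11,3]
#7 0x3a→b3/s1 VC-HIT; vc=[11,13]
#8 0xb0→b11/s1 VC-HIT; vc=[3,13]
#9 0x38→b3/s1 VC-HIT; vc=[11,13]
#10 0xd0→b13/s1 VC-HIT; vc=[11,3]
#11 0x37→b3/s1 VC-HIT; vc=[11,13]
#12 0x9e→b9/s1 MISS; vc=[11,13,3]
#13 0xdd→b13/s1 VC-HIT; vc=[11,9,3]
#14 0x90→b9/s1 VC-HIT; vc=[11,13,3]

VC = [11, 13, 3]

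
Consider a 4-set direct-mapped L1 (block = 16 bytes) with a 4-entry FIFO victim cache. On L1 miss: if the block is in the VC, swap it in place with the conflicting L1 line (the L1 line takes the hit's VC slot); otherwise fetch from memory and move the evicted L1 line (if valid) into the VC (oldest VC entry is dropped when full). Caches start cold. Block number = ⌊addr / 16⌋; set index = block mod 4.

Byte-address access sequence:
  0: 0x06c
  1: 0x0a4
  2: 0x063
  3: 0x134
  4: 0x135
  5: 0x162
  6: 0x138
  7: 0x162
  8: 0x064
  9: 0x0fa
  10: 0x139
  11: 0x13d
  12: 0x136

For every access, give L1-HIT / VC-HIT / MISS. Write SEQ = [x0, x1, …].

  [0] addr=0x6c blk=6 s=2: MISS | VC []
  [1] addr=0xa4 blk=10 s=2: MISS | VC [6]
  [2] addr=0x63 blk=6 s=2: VC-HIT | VC [10]
  [3] addr=0x134 blk=19 s=3: MISS | VC [10]
  [4] addr=0x135 blk=19 s=3: L1-HIT | VC [10]
  [5] addr=0x162 blk=22 s=2: MISS | VC [10, 6]
  [6] addr=0x138 blk=19 s=3: L1-HIT | VC [10, 6]
  [7] addr=0x162 blk=22 s=2: L1-HIT | VC [10, 6]
  [8] addr=0x64 blk=6 s=2: VC-HIT | VC [10, 22]
  [9] addr=0xfa blk=15 s=3: MISS | VC [10, 22, 19]
  [10] addr=0x139 blk=19 s=3: VC-HIT | VC [10, 22, 15]
  [11] addr=0x13d blk=19 s=3: L1-HIT | VC [10, 22, 15]
  [12] addr=0x136 blk=19 s=3: L1-HIT | VC [10, 22, 15]

SEQ = [MISS, MISS, VC-HIT, MISS, L1-HIT, MISS, L1-HIT, L1-HIT, VC-HIT, MISS, VC-HIT, L1-HIT, L1-HIT]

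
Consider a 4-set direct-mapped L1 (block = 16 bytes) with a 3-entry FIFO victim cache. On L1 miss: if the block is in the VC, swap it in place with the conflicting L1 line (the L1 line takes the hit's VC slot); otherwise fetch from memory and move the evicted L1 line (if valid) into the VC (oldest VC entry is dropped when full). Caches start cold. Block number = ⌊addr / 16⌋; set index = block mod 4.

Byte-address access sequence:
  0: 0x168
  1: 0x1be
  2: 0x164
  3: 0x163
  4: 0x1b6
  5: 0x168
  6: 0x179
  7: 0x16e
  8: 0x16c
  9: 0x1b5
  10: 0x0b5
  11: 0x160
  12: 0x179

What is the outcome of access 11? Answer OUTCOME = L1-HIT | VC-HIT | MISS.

#0 0x168→b22/s2 MISS; vc=[]
#1 0x1be→b27/s3 MISS; vc=[]
#2 0x164→b22/s2 L1-HIT; vc=[]
#3 0x163→b22/s2 L1-HIT; vc=[]
#4 0x1b6→b27/s3 L1-HIT; vc=[]
#5 0x168→b22/s2 L1-HIT; vc=[]
#6 0x179→b23/s3 MISS; vc=[27]
#7 0x16e→b22/s2 L1-HIT; vc=[27]
#8 0x16c→b22/s2 L1-HIT; vc=[27]
#9 0x1b5→b27/s3 VC-HIT; vc=[23]
#10 0xb5→b11/s3 MISS; vc=[23,27]
#11 0x160→b22/s2 L1-HIT; vc=[23,27]
#12 0x179→b23/s3 VC-HIT; vc=[11,27]

OUTCOME = L1-HIT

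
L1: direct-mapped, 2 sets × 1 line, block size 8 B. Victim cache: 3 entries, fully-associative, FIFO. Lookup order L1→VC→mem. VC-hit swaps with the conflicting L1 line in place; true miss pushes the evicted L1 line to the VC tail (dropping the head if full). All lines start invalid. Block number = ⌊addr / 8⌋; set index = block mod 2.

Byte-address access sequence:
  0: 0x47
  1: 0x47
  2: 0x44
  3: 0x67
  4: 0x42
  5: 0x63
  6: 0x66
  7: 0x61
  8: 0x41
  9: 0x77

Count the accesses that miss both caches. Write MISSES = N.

MISSES = 3

#0 0x47→b8/s0 MISS; vc=[]
#1 0x47→b8/s0 L1-HIT; vc=[]
#2 0x44→b8/s0 L1-HIT; vc=[]
#3 0x67→b12/s0 MISS; vc=[8]
#4 0x42→b8/s0 VC-HIT; vc=[12]
#5 0x63→b12/s0 VC-HIT; vc=[8]
#6 0x66→b12/s0 L1-HIT; vc=[8]
#7 0x61→b12/s0 L1-HIT; vc=[8]
#8 0x41→b8/s0 VC-HIT; vc=[12]
#9 0x77→b14/s0 MISS; vc=[12,8]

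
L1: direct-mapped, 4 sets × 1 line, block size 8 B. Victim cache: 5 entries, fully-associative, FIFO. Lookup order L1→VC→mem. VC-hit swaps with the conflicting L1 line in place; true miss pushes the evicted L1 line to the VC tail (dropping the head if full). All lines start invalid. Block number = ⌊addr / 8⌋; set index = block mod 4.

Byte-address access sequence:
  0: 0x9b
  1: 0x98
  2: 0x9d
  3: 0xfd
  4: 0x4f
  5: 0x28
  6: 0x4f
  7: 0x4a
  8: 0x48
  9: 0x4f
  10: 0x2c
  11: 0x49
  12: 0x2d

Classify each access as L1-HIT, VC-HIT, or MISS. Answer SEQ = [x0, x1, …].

#0 0x9b→b19/s3 MISS; vc=[]
#1 0x98→b19/s3 L1-HIT; vc=[]
#2 0x9d→b19/s3 L1-HIT; vc=[]
#3 0xfd→b31/s3 MISS; vc=[19]
#4 0x4f→b9/s1 MISS; vc=[19]
#5 0x28→b5/s1 MISS; vc=[19,9]
#6 0x4f→b9/s1 VC-HIT; vc=[19,5]
#7 0x4a→b9/s1 L1-HIT; vc=[19,5]
#8 0x48→b9/s1 L1-HIT; vc=[19,5]
#9 0x4f→b9/s1 L1-HIT; vc=[19,5]
#10 0x2c→b5/s1 VC-HIT; vc=[19,9]
#11 0x49→b9/s1 VC-HIT; vc=[19,5]
#12 0x2d→b5/s1 VC-HIT; vc=[19,9]

SEQ = [MISS, L1-HIT, L1-HIT, MISS, MISS, MISS, VC-HIT, L1-HIT, L1-HIT, L1-HIT, VC-HIT, VC-HIT, VC-HIT]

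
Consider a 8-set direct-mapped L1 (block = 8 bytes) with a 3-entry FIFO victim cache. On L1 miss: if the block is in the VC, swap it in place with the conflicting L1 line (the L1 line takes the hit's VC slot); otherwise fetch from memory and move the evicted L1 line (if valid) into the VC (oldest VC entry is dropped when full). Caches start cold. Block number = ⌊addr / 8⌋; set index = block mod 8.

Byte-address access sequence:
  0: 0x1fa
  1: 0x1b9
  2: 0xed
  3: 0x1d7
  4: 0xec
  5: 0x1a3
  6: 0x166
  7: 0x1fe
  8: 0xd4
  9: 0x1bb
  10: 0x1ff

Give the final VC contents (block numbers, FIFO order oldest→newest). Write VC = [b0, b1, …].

#0 0x1fa→b63/s7 MISS; vc=[]
#1 0x1b9→b55/s7 MISS; vc=[63]
#2 0xed→b29/s5 MISS; vc=[63]
#3 0x1d7→b58/s2 MISS; vc=[63]
#4 0xec→b29/s5 L1-HIT; vc=[63]
#5 0x1a3→b52/s4 MISS; vc=[63]
#6 0x166→b44/s4 MISS; vc=[63,52]
#7 0x1fe→b63/s7 VC-HIT; vc=[55,52]
#8 0xd4→b26/s2 MISS; vc=[55,52,58]
#9 0x1bb→b55/s7 VC-HIT; vc=[63,52,58]
#10 0x1ff→b63/s7 VC-HIT; vc=[55,52,58]

VC = [55, 52, 58]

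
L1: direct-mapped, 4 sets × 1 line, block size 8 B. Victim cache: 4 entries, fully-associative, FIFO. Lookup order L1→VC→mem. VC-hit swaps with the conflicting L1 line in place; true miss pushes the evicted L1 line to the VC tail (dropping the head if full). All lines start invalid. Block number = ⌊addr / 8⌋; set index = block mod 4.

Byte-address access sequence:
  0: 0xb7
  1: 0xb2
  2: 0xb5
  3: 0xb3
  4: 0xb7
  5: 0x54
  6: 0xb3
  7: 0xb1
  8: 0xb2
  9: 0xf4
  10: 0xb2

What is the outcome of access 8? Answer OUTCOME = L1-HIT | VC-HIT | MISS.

OUTCOME = L1-HIT

  [0] addr=0xb7 blk=22 s=2: MISS | VC []
  [1] addr=0xb2 blk=22 s=2: L1-HIT | VC []
  [2] addr=0xb5 blk=22 s=2: L1-HIT | VC []
  [3] addr=0xb3 blk=22 s=2: L1-HIT | VC []
  [4] addr=0xb7 blk=22 s=2: L1-HIT | VC []
  [5] addr=0x54 blk=10 s=2: MISS | VC [22]
  [6] addr=0xb3 blk=22 s=2: VC-HIT | VC [10]
  [7] addr=0xb1 blk=22 s=2: L1-HIT | VC [10]
  [8] addr=0xb2 blk=22 s=2: L1-HIT | VC [10]
  [9] addr=0xf4 blk=30 s=2: MISS | VC [10, 22]
  [10] addr=0xb2 blk=22 s=2: VC-HIT | VC [10, 30]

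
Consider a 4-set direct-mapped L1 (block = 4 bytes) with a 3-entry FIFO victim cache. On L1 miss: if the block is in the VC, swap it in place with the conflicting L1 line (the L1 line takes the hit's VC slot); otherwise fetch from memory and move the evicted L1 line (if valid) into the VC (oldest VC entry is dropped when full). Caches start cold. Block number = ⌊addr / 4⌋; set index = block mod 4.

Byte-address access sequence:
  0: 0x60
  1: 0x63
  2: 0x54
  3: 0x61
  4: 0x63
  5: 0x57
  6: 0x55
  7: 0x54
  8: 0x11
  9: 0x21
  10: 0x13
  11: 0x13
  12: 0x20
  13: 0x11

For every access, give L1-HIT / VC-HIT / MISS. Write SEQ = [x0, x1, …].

  [0] addr=0x60 blk=24 s=0: MISS | VC []
  [1] addr=0x63 blk=24 s=0: L1-HIT | VC []
  [2] addr=0x54 blk=21 s=1: MISS | VC []
  [3] addr=0x61 blk=24 s=0: L1-HIT | VC []
  [4] addr=0x63 blk=24 s=0: L1-HIT | VC []
  [5] addr=0x57 blk=21 s=1: L1-HIT | VC []
  [6] addr=0x55 blk=21 s=1: L1-HIT | VC []
  [7] addr=0x54 blk=21 s=1: L1-HIT | VC []
  [8] addr=0x11 blk=4 s=0: MISS | VC [24]
  [9] addr=0x21 blk=8 s=0: MISS | VC [24, 4]
  [10] addr=0x13 blk=4 s=0: VC-HIT | VC [24, 8]
  [11] addr=0x13 blk=4 s=0: L1-HIT | VC [24, 8]
  [12] addr=0x20 blk=8 s=0: VC-HIT | VC [24, 4]
  [13] addr=0x11 blk=4 s=0: VC-HIT | VC [24, 8]

SEQ = [MISS, L1-HIT, MISS, L1-HIT, L1-HIT, L1-HIT, L1-HIT, L1-HIT, MISS, MISS, VC-HIT, L1-HIT, VC-HIT, VC-HIT]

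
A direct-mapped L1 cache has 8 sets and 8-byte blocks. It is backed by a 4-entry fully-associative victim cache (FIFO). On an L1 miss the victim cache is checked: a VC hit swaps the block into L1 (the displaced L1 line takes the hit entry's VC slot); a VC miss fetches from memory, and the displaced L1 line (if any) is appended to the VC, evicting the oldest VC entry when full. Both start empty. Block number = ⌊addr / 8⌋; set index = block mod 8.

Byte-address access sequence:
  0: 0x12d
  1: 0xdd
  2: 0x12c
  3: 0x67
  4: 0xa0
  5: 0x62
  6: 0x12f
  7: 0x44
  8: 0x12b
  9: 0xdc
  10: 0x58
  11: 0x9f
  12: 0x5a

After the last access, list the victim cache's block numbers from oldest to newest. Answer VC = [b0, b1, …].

  [0] addr=0x12d blk=37 s=5: MISS | VC []
  [1] addr=0xdd blk=27 s=3: MISS | VC []
  [2] addr=0x12c blk=37 s=5: L1-HIT | VC []
  [3] addr=0x67 blk=12 s=4: MISS | VC []
  [4] addr=0xa0 blk=20 s=4: MISS | VC [12]
  [5] addr=0x62 blk=12 s=4: VC-HIT | VC [20]
  [6] addr=0x12f blk=37 s=5: L1-HIT | VC [20]
  [7] addr=0x44 blk=8 s=0: MISS | VC [20]
  [8] addr=0x12b blk=37 s=5: L1-HIT | VC [20]
  [9] addr=0xdc blk=27 s=3: L1-HIT | VC [20]
  [10] addr=0x58 blk=11 s=3: MISS | VC [20, 27]
  [11] addr=0x9f blk=19 s=3: MISS | VC [20, 27, 11]
  [12] addr=0x5a blk=11 s=3: VC-HIT | VC [20, 27, 19]

VC = [20, 27, 19]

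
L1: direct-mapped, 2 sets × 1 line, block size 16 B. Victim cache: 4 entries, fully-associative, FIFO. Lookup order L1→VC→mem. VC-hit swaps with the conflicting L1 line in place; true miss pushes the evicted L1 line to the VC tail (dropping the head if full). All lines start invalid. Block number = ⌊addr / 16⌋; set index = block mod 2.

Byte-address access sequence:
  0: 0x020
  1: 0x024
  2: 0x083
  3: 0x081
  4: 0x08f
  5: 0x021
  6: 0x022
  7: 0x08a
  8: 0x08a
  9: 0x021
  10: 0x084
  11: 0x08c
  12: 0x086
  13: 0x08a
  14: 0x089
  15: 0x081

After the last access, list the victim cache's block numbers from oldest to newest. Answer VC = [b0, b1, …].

VC = [2]

  [0] addr=0x20 blk=2 s=0: MISS | VC []
  [1] addr=0x24 blk=2 s=0: L1-HIT | VC []
  [2] addr=0x83 blk=8 s=0: MISS | VC [2]
  [3] addr=0x81 blk=8 s=0: L1-HIT | VC [2]
  [4] addr=0x8f blk=8 s=0: L1-HIT | VC [2]
  [5] addr=0x21 blk=2 s=0: VC-HIT | VC [8]
  [6] addr=0x22 blk=2 s=0: L1-HIT | VC [8]
  [7] addr=0x8a blk=8 s=0: VC-HIT | VC [2]
  [8] addr=0x8a blk=8 s=0: L1-HIT | VC [2]
  [9] addr=0x21 blk=2 s=0: VC-HIT | VC [8]
  [10] addr=0x84 blk=8 s=0: VC-HIT | VC [2]
  [11] addr=0x8c blk=8 s=0: L1-HIT | VC [2]
  [12] addr=0x86 blk=8 s=0: L1-HIT | VC [2]
  [13] addr=0x8a blk=8 s=0: L1-HIT | VC [2]
  [14] addr=0x89 blk=8 s=0: L1-HIT | VC [2]
  [15] addr=0x81 blk=8 s=0: L1-HIT | VC [2]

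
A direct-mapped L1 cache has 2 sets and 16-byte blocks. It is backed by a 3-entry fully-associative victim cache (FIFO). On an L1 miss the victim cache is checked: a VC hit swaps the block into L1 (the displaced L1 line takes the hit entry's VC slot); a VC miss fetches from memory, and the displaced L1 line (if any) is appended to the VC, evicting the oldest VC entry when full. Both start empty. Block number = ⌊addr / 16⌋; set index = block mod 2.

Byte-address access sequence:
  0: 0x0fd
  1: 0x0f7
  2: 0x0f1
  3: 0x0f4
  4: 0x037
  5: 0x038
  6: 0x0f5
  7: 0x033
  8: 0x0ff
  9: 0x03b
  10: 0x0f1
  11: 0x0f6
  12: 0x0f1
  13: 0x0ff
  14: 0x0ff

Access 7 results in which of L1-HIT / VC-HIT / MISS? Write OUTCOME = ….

OUTCOME = VC-HIT

  [0] addr=0xfd blk=15 s=1: MISS | VC []
  [1] addr=0xf7 blk=15 s=1: L1-HIT | VC []
  [2] addr=0xf1 blk=15 s=1: L1-HIT | VC []
  [3] addr=0xf4 blk=15 s=1: L1-HIT | VC []
  [4] addr=0x37 blk=3 s=1: MISS | VC [15]
  [5] addr=0x38 blk=3 s=1: L1-HIT | VC [15]
  [6] addr=0xf5 blk=15 s=1: VC-HIT | VC [3]
  [7] addr=0x33 blk=3 s=1: VC-HIT | VC [15]
  [8] addr=0xff blk=15 s=1: VC-HIT | VC [3]
  [9] addr=0x3b blk=3 s=1: VC-HIT | VC [15]
  [10] addr=0xf1 blk=15 s=1: VC-HIT | VC [3]
  [11] addr=0xf6 blk=15 s=1: L1-HIT | VC [3]
  [12] addr=0xf1 blk=15 s=1: L1-HIT | VC [3]
  [13] addr=0xff blk=15 s=1: L1-HIT | VC [3]
  [14] addr=0xff blk=15 s=1: L1-HIT | VC [3]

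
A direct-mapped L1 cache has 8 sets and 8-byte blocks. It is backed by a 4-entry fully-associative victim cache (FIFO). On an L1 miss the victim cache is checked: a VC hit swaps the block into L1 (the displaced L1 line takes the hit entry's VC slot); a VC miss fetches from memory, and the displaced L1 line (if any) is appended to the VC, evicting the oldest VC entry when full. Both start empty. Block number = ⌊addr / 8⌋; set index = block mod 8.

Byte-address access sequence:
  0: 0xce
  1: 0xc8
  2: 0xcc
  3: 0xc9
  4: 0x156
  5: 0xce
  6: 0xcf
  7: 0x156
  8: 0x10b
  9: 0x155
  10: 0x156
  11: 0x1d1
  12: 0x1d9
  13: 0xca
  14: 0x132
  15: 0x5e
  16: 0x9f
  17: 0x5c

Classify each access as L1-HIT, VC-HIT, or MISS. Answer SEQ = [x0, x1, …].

0: 0xce (blk 25, set 1) → MISS  vc=[]
1: 0xc8 (blk 25, set 1) → L1-HIT  vc=[]
2: 0xcc (blk 25, set 1) → L1-HIT  vc=[]
3: 0xc9 (blk 25, set 1) → L1-HIT  vc=[]
4: 0x156 (blk 42, set 2) → MISS  vc=[]
5: 0xce (blk 25, set 1) → L1-HIT  vc=[]
6: 0xcf (blk 25, set 1) → L1-HIT  vc=[]
7: 0x156 (blk 42, set 2) → L1-HIT  vc=[]
8: 0x10b (blk 33, set 1) → MISS  vc=[25]
9: 0x155 (blk 42, set 2) → L1-HIT  vc=[25]
10: 0x156 (blk 42, set 2) → L1-HIT  vc=[25]
11: 0x1d1 (blk 58, set 2) → MISS  vc=[25, 42]
12: 0x1d9 (blk 59, set 3) → MISS  vc=[25, 42]
13: 0xca (blk 25, set 1) → VC-HIT  vc=[33, 42]
14: 0x132 (blk 38, set 6) → MISS  vc=[33, 42]
15: 0x5e (blk 11, set 3) → MISS  vc=[33, 42, 59]
16: 0x9f (blk 19, set 3) → MISS  vc=[33, 42, 59, 11]
17: 0x5c (blk 11, set 3) → VC-HIT  vc=[33, 42, 59, 19]

SEQ = [MISS, L1-HIT, L1-HIT, L1-HIT, MISS, L1-HIT, L1-HIT, L1-HIT, MISS, L1-HIT, L1-HIT, MISS, MISS, VC-HIT, MISS, MISS, MISS, VC-HIT]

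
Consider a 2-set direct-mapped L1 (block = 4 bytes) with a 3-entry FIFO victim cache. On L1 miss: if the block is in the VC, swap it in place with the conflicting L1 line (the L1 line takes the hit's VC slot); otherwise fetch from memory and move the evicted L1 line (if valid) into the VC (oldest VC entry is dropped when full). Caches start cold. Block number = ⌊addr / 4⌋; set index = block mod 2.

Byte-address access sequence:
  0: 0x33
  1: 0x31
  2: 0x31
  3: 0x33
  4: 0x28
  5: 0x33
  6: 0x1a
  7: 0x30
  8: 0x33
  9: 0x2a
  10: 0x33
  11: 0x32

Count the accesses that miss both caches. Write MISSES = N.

  [0] addr=0x33 blk=12 s=0: MISS | VC []
  [1] addr=0x31 blk=12 s=0: L1-HIT | VC []
  [2] addr=0x31 blk=12 s=0: L1-HIT | VC []
  [3] addr=0x33 blk=12 s=0: L1-HIT | VC []
  [4] addr=0x28 blk=10 s=0: MISS | VC [12]
  [5] addr=0x33 blk=12 s=0: VC-HIT | VC [10]
  [6] addr=0x1a blk=6 s=0: MISS | VC [10, 12]
  [7] addr=0x30 blk=12 s=0: VC-HIT | VC [10, 6]
  [8] addr=0x33 blk=12 s=0: L1-HIT | VC [10, 6]
  [9] addr=0x2a blk=10 s=0: VC-HIT | VC [12, 6]
  [10] addr=0x33 blk=12 s=0: VC-HIT | VC [10, 6]
  [11] addr=0x32 blk=12 s=0: L1-HIT | VC [10, 6]

MISSES = 3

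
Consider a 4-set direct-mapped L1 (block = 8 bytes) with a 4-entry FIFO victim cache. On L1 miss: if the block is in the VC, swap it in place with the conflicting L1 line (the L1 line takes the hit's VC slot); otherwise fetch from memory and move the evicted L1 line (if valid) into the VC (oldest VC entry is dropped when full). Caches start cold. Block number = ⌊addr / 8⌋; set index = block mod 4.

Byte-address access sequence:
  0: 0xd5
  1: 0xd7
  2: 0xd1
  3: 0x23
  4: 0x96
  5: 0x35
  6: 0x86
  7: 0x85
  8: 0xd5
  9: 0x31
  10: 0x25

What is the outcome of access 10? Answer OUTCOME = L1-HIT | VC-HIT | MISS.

0: 0xd5 (blk 26, set 2) → MISS  vc=[]
1: 0xd7 (blk 26, set 2) → L1-HIT  vc=[]
2: 0xd1 (blk 26, set 2) → L1-HIT  vc=[]
3: 0x23 (blk 4, set 0) → MISS  vc=[]
4: 0x96 (blk 18, set 2) → MISS  vc=[26]
5: 0x35 (blk 6, set 2) → MISS  vc=[26, 18]
6: 0x86 (blk 16, set 0) → MISS  vc=[26, 18, 4]
7: 0x85 (blk 16, set 0) → L1-HIT  vc=[26, 18, 4]
8: 0xd5 (blk 26, set 2) → VC-HIT  vc=[6, 18, 4]
9: 0x31 (blk 6, set 2) → VC-HIT  vc=[26, 18, 4]
10: 0x25 (blk 4, set 0) → VC-HIT  vc=[26, 18, 16]

OUTCOME = VC-HIT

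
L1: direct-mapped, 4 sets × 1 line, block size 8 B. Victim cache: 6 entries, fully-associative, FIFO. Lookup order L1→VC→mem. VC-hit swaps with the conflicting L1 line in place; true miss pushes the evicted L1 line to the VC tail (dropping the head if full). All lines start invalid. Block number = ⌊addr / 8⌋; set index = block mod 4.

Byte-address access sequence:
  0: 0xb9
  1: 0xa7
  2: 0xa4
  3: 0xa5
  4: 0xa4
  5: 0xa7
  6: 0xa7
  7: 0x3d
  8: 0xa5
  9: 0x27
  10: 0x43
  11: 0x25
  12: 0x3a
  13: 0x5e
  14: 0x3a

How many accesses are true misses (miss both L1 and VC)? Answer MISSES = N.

MISSES = 6

  [0] addr=0xb9 blk=23 s=3: MISS | VC []
  [1] addr=0xa7 blk=20 s=0: MISS | VC []
  [2] addr=0xa4 blk=20 s=0: L1-HIT | VC []
  [3] addr=0xa5 blk=20 s=0: L1-HIT | VC []
  [4] addr=0xa4 blk=20 s=0: L1-HIT | VC []
  [5] addr=0xa7 blk=20 s=0: L1-HIT | VC []
  [6] addr=0xa7 blk=20 s=0: L1-HIT | VC []
  [7] addr=0x3d blk=7 s=3: MISS | VC [23]
  [8] addr=0xa5 blk=20 s=0: L1-HIT | VC [23]
  [9] addr=0x27 blk=4 s=0: MISS | VC [23, 20]
  [10] addr=0x43 blk=8 s=0: MISS | VC [23, 20, 4]
  [11] addr=0x25 blk=4 s=0: VC-HIT | VC [23, 20, 8]
  [12] addr=0x3a blk=7 s=3: L1-HIT | VC [23, 20, 8]
  [13] addr=0x5e blk=11 s=3: MISS | VC [23, 20, 8, 7]
  [14] addr=0x3a blk=7 s=3: VC-HIT | VC [23, 20, 8, 11]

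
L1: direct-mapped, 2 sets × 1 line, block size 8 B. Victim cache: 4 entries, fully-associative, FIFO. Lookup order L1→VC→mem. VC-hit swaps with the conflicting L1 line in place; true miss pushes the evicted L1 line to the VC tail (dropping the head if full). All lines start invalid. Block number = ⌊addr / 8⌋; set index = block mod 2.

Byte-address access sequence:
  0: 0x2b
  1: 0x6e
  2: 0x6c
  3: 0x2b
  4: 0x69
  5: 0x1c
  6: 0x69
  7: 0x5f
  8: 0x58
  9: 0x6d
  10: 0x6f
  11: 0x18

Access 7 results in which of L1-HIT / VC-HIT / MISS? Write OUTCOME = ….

OUTCOME = MISS

  [0] addr=0x2b blk=5 s=1: MISS | VC []
  [1] addr=0x6e blk=13 s=1: MISS | VC [5]
  [2] addr=0x6c blk=13 s=1: L1-HIT | VC [5]
  [3] addr=0x2b blk=5 s=1: VC-HIT | VC [13]
  [4] addr=0x69 blk=13 s=1: VC-HIT | VC [5]
  [5] addr=0x1c blk=3 s=1: MISS | VC [5, 13]
  [6] addr=0x69 blk=13 s=1: VC-HIT | VC [5, 3]
  [7] addr=0x5f blk=11 s=1: MISS | VC [5, 3, 13]
  [8] addr=0x58 blk=11 s=1: L1-HIT | VC [5, 3, 13]
  [9] addr=0x6d blk=13 s=1: VC-HIT | VC [5, 3, 11]
  [10] addr=0x6f blk=13 s=1: L1-HIT | VC [5, 3, 11]
  [11] addr=0x18 blk=3 s=1: VC-HIT | VC [5, 13, 11]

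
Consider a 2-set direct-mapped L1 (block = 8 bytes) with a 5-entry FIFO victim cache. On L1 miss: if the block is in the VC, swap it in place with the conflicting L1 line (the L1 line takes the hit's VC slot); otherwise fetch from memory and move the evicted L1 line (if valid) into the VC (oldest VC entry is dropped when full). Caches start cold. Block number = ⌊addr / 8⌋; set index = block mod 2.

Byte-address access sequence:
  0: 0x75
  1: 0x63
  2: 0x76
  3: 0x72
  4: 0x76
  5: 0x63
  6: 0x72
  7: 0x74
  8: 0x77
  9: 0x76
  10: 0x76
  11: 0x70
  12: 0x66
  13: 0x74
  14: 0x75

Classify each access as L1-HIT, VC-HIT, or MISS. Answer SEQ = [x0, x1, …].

  [0] addr=0x75 blk=14 s=0: MISS | VC []
  [1] addr=0x63 blk=12 s=0: MISS | VC [14]
  [2] addr=0x76 blk=14 s=0: VC-HIT | VC [12]
  [3] addr=0x72 blk=14 s=0: L1-HIT | VC [12]
  [4] addr=0x76 blk=14 s=0: L1-HIT | VC [12]
  [5] addr=0x63 blk=12 s=0: VC-HIT | VC [14]
  [6] addr=0x72 blk=14 s=0: VC-HIT | VC [12]
  [7] addr=0x74 blk=14 s=0: L1-HIT | VC [12]
  [8] addr=0x77 blk=14 s=0: L1-HIT | VC [12]
  [9] addr=0x76 blk=14 s=0: L1-HIT | VC [12]
  [10] addr=0x76 blk=14 s=0: L1-HIT | VC [12]
  [11] addr=0x70 blk=14 s=0: L1-HIT | VC [12]
  [12] addr=0x66 blk=12 s=0: VC-HIT | VC [14]
  [13] addr=0x74 blk=14 s=0: VC-HIT | VC [12]
  [14] addr=0x75 blk=14 s=0: L1-HIT | VC [12]

SEQ = [MISS, MISS, VC-HIT, L1-HIT, L1-HIT, VC-HIT, VC-HIT, L1-HIT, L1-HIT, L1-HIT, L1-HIT, L1-HIT, VC-HIT, VC-HIT, L1-HIT]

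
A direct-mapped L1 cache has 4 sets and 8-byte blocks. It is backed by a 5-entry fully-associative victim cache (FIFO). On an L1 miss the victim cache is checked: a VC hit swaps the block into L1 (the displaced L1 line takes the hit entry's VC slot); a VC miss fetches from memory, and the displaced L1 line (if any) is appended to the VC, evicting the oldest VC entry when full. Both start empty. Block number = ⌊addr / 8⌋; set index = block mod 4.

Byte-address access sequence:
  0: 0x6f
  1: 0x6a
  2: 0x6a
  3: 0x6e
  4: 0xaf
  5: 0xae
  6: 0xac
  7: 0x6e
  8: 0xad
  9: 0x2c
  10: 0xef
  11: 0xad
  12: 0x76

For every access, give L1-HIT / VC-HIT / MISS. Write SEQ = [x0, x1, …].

SEQ = [MISS, L1-HIT, L1-HIT, L1-HIT, MISS, L1-HIT, L1-HIT, VC-HIT, VC-HIT, MISS, MISS, VC-HIT, MISS]

  [0] addr=0x6f blk=13 s=1: MISS | VC []
  [1] addr=0x6a blk=13 s=1: L1-HIT | VC []
  [2] addr=0x6a blk=13 s=1: L1-HIT | VC []
  [3] addr=0x6e blk=13 s=1: L1-HIT | VC []
  [4] addr=0xaf blk=21 s=1: MISS | VC [13]
  [5] addr=0xae blk=21 s=1: L1-HIT | VC [13]
  [6] addr=0xac blk=21 s=1: L1-HIT | VC [13]
  [7] addr=0x6e blk=13 s=1: VC-HIT | VC [21]
  [8] addr=0xad blk=21 s=1: VC-HIT | VC [13]
  [9] addr=0x2c blk=5 s=1: MISS | VC [13, 21]
  [10] addr=0xef blk=29 s=1: MISS | VC [13, 21, 5]
  [11] addr=0xad blk=21 s=1: VC-HIT | VC [13, 29, 5]
  [12] addr=0x76 blk=14 s=2: MISS | VC [13, 29, 5]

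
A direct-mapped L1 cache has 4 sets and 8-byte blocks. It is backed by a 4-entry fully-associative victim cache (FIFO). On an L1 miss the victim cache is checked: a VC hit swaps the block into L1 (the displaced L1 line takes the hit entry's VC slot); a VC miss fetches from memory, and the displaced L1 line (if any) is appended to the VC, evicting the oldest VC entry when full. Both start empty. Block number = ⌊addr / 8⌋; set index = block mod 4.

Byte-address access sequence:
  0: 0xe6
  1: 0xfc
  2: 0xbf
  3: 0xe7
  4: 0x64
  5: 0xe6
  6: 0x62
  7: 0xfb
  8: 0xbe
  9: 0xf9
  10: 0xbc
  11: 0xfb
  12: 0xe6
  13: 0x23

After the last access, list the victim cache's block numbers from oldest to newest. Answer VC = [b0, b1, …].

VC = [23, 12, 28]

#0 0xe6→b28/s0 MISS; vc=[]
#1 0xfc→b31/s3 MISS; vc=[]
#2 0xbf→b23/s3 MISS; vc=[31]
#3 0xe7→b28/s0 L1-HIT; vc=[31]
#4 0x64→b12/s0 MISS; vc=[31,28]
#5 0xe6→b28/s0 VC-HIT; vc=[31,12]
#6 0x62→b12/s0 VC-HIT; vc=[31,28]
#7 0xfb→b31/s3 VC-HIT; vc=[23,28]
#8 0xbe→b23/s3 VC-HIT; vc=[31,28]
#9 0xf9→b31/s3 VC-HIT; vc=[23,28]
#10 0xbc→b23/s3 VC-HIT; vc=[31,28]
#11 0xfb→b31/s3 VC-HIT; vc=[23,28]
#12 0xe6→b28/s0 VC-HIT; vc=[23,12]
#13 0x23→b4/s0 MISS; vc=[23,12,28]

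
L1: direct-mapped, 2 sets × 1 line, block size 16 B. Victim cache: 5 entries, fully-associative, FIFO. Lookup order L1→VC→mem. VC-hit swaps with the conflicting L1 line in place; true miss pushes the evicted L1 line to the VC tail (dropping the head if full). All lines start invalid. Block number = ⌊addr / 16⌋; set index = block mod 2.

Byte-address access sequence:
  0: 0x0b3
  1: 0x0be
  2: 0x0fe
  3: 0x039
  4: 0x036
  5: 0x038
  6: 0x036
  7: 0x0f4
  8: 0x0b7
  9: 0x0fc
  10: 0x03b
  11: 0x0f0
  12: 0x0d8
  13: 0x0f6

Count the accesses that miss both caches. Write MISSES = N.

#0 0xb3→b11/s1 MISS; vc=[]
#1 0xbe→b11/s1 L1-HIT; vc=[]
#2 0xfe→b15/s1 MISS; vc=[11]
#3 0x39→b3/s1 MISS; vc=[11,15]
#4 0x36→b3/s1 L1-HIT; vc=[11,15]
#5 0x38→b3/s1 L1-HIT; vc=[11,15]
#6 0x36→b3/s1 L1-HIT; vc=[11,15]
#7 0xf4→b15/s1 VC-HIT; vc=[11,3]
#8 0xb7→b11/s1 VC-HIT; vc=[15,3]
#9 0xfc→b15/s1 VC-HIT; vc=[11,3]
#10 0x3b→b3/s1 VC-HIT; vc=[11,15]
#11 0xf0→b15/s1 VC-HIT; vc=[11,3]
#12 0xd8→b13/s1 MISS; vc=[11,3,15]
#13 0xf6→b15/s1 VC-HIT; vc=[11,3,13]

MISSES = 4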